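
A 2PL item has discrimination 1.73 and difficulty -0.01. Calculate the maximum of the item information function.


For 2PL, max info at theta = b = -0.01
I_max = a^2 / 4 = 1.73^2 / 4
= 2.9929 / 4
I_max = 0.7482

0.7482


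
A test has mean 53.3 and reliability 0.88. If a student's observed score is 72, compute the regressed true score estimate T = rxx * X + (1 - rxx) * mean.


T_est = rxx * X + (1 - rxx) * mean
T_est = 0.88 * 72 + 0.12 * 53.3
T_est = 63.36 + 6.396
T_est = 69.756

69.756


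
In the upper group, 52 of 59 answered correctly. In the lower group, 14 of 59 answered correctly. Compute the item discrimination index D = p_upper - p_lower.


p_upper = 52/59 = 0.8814
p_lower = 14/59 = 0.2373
D = 0.8814 - 0.2373 = 0.6441

0.6441


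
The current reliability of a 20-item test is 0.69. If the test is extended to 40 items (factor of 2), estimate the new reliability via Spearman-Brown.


r_new = (n * rxx) / (1 + (n-1) * rxx)
r_new = (2 * 0.69) / (1 + 1 * 0.69)
r_new = 1.38 / 1.69
r_new = 0.8166

0.8166


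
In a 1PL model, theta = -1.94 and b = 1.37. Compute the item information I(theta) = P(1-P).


P = 1/(1+exp(-(-1.94-1.37))) = 0.0352
I = P*(1-P) = 0.0352 * 0.9648
I = 0.034

0.034


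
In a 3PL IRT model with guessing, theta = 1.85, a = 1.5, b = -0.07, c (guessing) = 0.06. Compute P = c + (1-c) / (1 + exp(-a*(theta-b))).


logit = 1.5*(1.85 - -0.07) = 2.88
P* = 1/(1 + exp(-2.88)) = 0.9468
P = 0.06 + (1 - 0.06) * 0.9468
P = 0.95

0.95


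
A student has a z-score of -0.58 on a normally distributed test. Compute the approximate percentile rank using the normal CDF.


CDF(z) = 0.5 * (1 + erf(z/sqrt(2)))
erf(-0.4101) = -0.4381
CDF = 0.281
Percentile rank = 0.281 * 100 = 28.1

28.1


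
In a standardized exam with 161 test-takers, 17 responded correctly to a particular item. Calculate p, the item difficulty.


Item difficulty p = number correct / total examinees
p = 17 / 161
p = 0.1056

0.1056


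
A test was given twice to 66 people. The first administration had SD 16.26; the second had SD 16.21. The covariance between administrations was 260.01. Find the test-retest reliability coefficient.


r = cov(X,Y) / (SD_X * SD_Y)
r = 260.01 / (16.26 * 16.21)
r = 260.01 / 263.5746
r = 0.9865

0.9865


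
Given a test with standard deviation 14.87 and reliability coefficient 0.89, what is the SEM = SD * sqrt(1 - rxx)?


SEM = SD * sqrt(1 - rxx)
SEM = 14.87 * sqrt(1 - 0.89)
SEM = 14.87 * sqrt(0.11) = 14.87 * 0.331662
SEM = 4.9318

4.9318


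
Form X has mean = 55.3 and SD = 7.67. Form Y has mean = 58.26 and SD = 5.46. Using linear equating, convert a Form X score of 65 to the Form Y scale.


slope = SD_Y / SD_X = 5.46 / 7.67 ~ 0.7119
intercept = mean_Y - slope * mean_X = 58.26 - (5.46 / 7.67) * 55.3 ~ 18.8939
Y = slope * X + intercept. To avoid rounding drift from the rounded slope/intercept, evaluate the equivalent form Y = mean_Y + SD_Y * (X - mean_X) / SD_X at full precision:
Y = 58.26 + 5.46 * (65 - 55.3) / 7.67
Y = 58.26 + 5.46 * 9.7 / 7.67
Y = 58.26 + 52.962 / 7.67
Y = 58.26 + 6.9051
Y = 65.1651

65.1651


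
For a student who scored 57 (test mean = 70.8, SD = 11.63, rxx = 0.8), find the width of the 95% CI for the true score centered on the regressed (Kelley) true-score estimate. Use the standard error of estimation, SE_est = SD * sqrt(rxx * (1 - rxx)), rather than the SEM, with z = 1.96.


True score estimate = 0.8*57 + 0.2*70.8 = 59.76
SE_est = SD * sqrt(rxx * (1 - rxx)) = 11.63 * sqrt(0.8 * 0.2) = 11.63 * sqrt(0.16) = 4.652
CI = T_est +/- z * SE_est, so width = 2 * z * SE_est = 2 * 1.96 * 4.652
Width = 18.2358

18.2358


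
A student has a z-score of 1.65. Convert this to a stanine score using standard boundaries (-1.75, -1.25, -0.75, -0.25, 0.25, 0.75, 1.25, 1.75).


Stanine boundaries: [-1.75, -1.25, -0.75, -0.25, 0.25, 0.75, 1.25, 1.75]
z = 1.65
Check each boundary:
  z >= -1.75 -> could be stanine 2
  z >= -1.25 -> could be stanine 3
  z >= -0.75 -> could be stanine 4
  z >= -0.25 -> could be stanine 5
  z >= 0.25 -> could be stanine 6
  z >= 0.75 -> could be stanine 7
  z >= 1.25 -> could be stanine 8
  z < 1.75
Highest qualifying boundary gives stanine = 8

8


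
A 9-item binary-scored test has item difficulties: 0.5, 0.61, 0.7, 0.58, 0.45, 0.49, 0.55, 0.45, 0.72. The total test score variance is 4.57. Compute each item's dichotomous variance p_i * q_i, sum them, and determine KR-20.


For each item, compute p_i * q_i:
  Item 1: 0.5 * 0.5 = 0.25
  Item 2: 0.61 * 0.39 = 0.2379
  Item 3: 0.7 * 0.3 = 0.21
  Item 4: 0.58 * 0.42 = 0.2436
  Item 5: 0.45 * 0.55 = 0.2475
  Item 6: 0.49 * 0.51 = 0.2499
  Item 7: 0.55 * 0.45 = 0.2475
  Item 8: 0.45 * 0.55 = 0.2475
  Item 9: 0.72 * 0.28 = 0.2016
Sum(p_i * q_i) = 0.25 + 0.2379 + 0.21 + 0.2436 + 0.2475 + 0.2499 + 0.2475 + 0.2475 + 0.2016 = 2.1355
KR-20 = (k/(k-1)) * (1 - Sum(p_i*q_i) / Var_total)
= (9/8) * (1 - 2.1355/4.57)
= 1.125 * 0.5327
KR-20 = 0.5993

0.5993


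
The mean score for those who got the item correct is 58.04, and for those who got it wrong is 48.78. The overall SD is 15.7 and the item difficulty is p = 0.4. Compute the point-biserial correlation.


q = 1 - p = 0.6
rpb = ((M1 - M0) / SD) * sqrt(p * q)
rpb = ((58.04 - 48.78) / 15.7) * sqrt(0.4 * 0.6)
rpb = 0.2889

0.2889


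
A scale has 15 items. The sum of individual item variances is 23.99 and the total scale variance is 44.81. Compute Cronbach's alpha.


alpha = (k/(k-1)) * (1 - sum(si^2)/s_total^2)
= (15/14) * (1 - 23.99/44.81)
alpha = 0.4978

0.4978


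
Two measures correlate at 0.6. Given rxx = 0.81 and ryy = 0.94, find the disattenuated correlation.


r_corrected = rxy / sqrt(rxx * ryy)
= 0.6 / sqrt(0.81 * 0.94)
= 0.6 / sqrt(0.7614)
= 0.6 / 0.872582
r_corrected = 0.6876

0.6876


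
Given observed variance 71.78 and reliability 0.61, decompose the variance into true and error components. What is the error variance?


var_true = rxx * var_obs = 0.61 * 71.78 = 43.7858
var_error = var_obs - var_true
var_error = 71.78 - 43.7858
var_error = 27.9942

27.9942


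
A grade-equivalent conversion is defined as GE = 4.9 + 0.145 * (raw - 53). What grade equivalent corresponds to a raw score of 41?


raw - median = 41 - 53 = -12
slope * diff = 0.145 * -12 = -1.74
GE = 4.9 + -1.74
GE = 3.16

3.16


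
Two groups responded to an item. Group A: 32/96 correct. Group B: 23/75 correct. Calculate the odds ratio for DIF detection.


Odds_A = 32/64 = 0.5
Odds_B = 23/52 = 0.4423
OR = Odds_A / Odds_B = 0.5 / 0.4423
Exactly, OR = (32 * 52) / (64 * 23) = 1664 / 1472
OR = 1.1304

1.1304


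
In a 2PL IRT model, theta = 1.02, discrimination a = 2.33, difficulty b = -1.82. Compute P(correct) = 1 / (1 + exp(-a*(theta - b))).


a*(theta - b) = 2.33 * (1.02 - -1.82) = 6.6172
exp(-6.6172) = 0.0013
P = 1 / (1 + 0.0013)
P = 0.9987

0.9987


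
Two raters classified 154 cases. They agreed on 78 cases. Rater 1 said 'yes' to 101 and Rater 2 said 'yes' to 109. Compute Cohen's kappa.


P_o = 78/154 = 0.506494
P_e = (101*109 + 53*45) / 23716 = 0.564766
kappa = (P_o - P_e) / (1 - P_e)
kappa = (0.506494 - 0.564766) / (1 - 0.564766)
kappa = -0.1339

-0.1339


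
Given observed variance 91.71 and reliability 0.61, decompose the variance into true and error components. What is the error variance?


var_true = rxx * var_obs = 0.61 * 91.71 = 55.9431
var_error = var_obs - var_true
var_error = 91.71 - 55.9431
var_error = 35.7669

35.7669


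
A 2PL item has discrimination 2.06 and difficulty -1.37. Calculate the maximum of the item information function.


For 2PL, max info at theta = b = -1.37
I_max = a^2 / 4 = 2.06^2 / 4
= 4.2436 / 4
I_max = 1.0609

1.0609


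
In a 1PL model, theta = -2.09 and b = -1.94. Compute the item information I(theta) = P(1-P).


P = 1/(1+exp(-(-2.09--1.94))) = 0.4626
I = P*(1-P) = 0.4626 * 0.5374
I = 0.2486

0.2486


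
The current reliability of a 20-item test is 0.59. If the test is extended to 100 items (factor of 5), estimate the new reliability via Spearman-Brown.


r_new = (n * rxx) / (1 + (n-1) * rxx)
r_new = (5 * 0.59) / (1 + 4 * 0.59)
r_new = 2.95 / 3.36
r_new = 0.878

0.878


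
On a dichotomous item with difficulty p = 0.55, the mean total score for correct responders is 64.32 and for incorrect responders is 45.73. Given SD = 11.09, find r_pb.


q = 1 - p = 0.45
rpb = ((M1 - M0) / SD) * sqrt(p * q)
rpb = ((64.32 - 45.73) / 11.09) * sqrt(0.55 * 0.45)
rpb = 0.8339

0.8339


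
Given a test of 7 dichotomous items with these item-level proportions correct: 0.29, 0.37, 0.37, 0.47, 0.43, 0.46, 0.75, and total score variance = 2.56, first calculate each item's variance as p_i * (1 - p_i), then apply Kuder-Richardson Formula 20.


For each item, compute p_i * q_i:
  Item 1: 0.29 * 0.71 = 0.2059
  Item 2: 0.37 * 0.63 = 0.2331
  Item 3: 0.37 * 0.63 = 0.2331
  Item 4: 0.47 * 0.53 = 0.2491
  Item 5: 0.43 * 0.57 = 0.2451
  Item 6: 0.46 * 0.54 = 0.2484
  Item 7: 0.75 * 0.25 = 0.1875
Sum(p_i * q_i) = 0.2059 + 0.2331 + 0.2331 + 0.2491 + 0.2451 + 0.2484 + 0.1875 = 1.6022
KR-20 = (k/(k-1)) * (1 - Sum(p_i*q_i) / Var_total)
= (7/6) * (1 - 1.6022/2.56)
= 1.1667 * 0.3741
KR-20 = 0.4365

0.4365


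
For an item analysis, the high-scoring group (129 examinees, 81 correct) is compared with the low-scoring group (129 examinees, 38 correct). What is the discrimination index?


p_upper = 81/129 = 0.6279
p_lower = 38/129 = 0.2946
D = 0.6279 - 0.2946 = 0.3333

0.3333


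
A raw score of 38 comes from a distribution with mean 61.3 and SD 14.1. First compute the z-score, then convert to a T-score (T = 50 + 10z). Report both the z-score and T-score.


z = (X - mean) / SD = (38 - 61.3) / 14.1
z = -23.3 / 14.1
z = -1.6525
T-score = T = 50 + 10z
Carry z at full precision (z = -23.3 / 14.1) into the conversion:
T-score = 50 + 10 * (-23.3 / 14.1) = 50 + -233 / 14.1
T-score = 50 + -16.5248
T-score = 33.4752

33.4752


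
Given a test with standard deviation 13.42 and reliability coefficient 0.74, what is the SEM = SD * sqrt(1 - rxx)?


SEM = SD * sqrt(1 - rxx)
SEM = 13.42 * sqrt(1 - 0.74)
SEM = 13.42 * sqrt(0.26) = 13.42 * 0.509902
SEM = 6.8429

6.8429


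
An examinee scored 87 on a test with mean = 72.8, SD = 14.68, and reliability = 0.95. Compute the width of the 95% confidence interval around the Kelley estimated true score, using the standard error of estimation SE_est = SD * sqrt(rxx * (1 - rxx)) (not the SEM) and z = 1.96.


True score estimate = 0.95*87 + 0.05*72.8 = 86.29
SE_est = SD * sqrt(rxx * (1 - rxx)) = 14.68 * sqrt(0.95 * 0.05) = 14.68 * sqrt(0.0475) = 3.199432
CI = T_est +/- z * SE_est, so width = 2 * z * SE_est = 2 * 1.96 * 3.199432
Width = 12.5418

12.5418


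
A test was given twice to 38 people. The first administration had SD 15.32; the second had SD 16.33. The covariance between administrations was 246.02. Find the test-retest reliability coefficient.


r = cov(X,Y) / (SD_X * SD_Y)
r = 246.02 / (15.32 * 16.33)
r = 246.02 / 250.1756
r = 0.9834

0.9834


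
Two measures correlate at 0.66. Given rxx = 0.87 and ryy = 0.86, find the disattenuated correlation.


r_corrected = rxy / sqrt(rxx * ryy)
= 0.66 / sqrt(0.87 * 0.86)
= 0.66 / sqrt(0.7482)
= 0.66 / 0.864986
r_corrected = 0.763

0.763


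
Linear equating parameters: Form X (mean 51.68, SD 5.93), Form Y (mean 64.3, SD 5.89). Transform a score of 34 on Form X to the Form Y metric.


slope = SD_Y / SD_X = 5.89 / 5.93 ~ 0.9933
intercept = mean_Y - slope * mean_X = 64.3 - (5.89 / 5.93) * 51.68 ~ 12.9686
Y = slope * X + intercept. To avoid rounding drift from the rounded slope/intercept, evaluate the equivalent form Y = mean_Y + SD_Y * (X - mean_X) / SD_X at full precision:
Y = 64.3 + 5.89 * (34 - 51.68) / 5.93
Y = 64.3 - 5.89 * 17.68 / 5.93
Y = 64.3 - 104.1352 / 5.93
Y = 64.3 - 17.5607
Y = 46.7393

46.7393


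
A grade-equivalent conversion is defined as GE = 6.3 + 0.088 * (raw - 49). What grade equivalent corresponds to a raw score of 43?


raw - median = 43 - 49 = -6
slope * diff = 0.088 * -6 = -0.528
GE = 6.3 + -0.528
GE = 5.772

5.772


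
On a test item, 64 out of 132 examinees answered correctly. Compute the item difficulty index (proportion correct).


Item difficulty p = number correct / total examinees
p = 64 / 132
p = 0.4848

0.4848


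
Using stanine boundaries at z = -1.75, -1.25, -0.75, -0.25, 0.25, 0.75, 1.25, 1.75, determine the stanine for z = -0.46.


Stanine boundaries: [-1.75, -1.25, -0.75, -0.25, 0.25, 0.75, 1.25, 1.75]
z = -0.46
Check each boundary:
  z >= -1.75 -> could be stanine 2
  z >= -1.25 -> could be stanine 3
  z >= -0.75 -> could be stanine 4
  z < -0.25
  z < 0.25
  z < 0.75
  z < 1.25
  z < 1.75
Highest qualifying boundary gives stanine = 4

4


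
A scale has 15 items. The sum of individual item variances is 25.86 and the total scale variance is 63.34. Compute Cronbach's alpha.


alpha = (k/(k-1)) * (1 - sum(si^2)/s_total^2)
= (15/14) * (1 - 25.86/63.34)
alpha = 0.634

0.634


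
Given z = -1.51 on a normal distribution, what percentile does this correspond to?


CDF(z) = 0.5 * (1 + erf(z/sqrt(2)))
erf(-1.0677) = -0.869
CDF = 0.0655
Percentile rank = 0.0655 * 100 = 6.55

6.55


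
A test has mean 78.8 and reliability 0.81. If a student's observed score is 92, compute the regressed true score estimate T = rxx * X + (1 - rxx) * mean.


T_est = rxx * X + (1 - rxx) * mean
T_est = 0.81 * 92 + 0.19 * 78.8
T_est = 74.52 + 14.972
T_est = 89.492

89.492


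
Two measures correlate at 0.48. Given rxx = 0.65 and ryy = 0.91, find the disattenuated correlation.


r_corrected = rxy / sqrt(rxx * ryy)
= 0.48 / sqrt(0.65 * 0.91)
= 0.48 / sqrt(0.5915)
= 0.48 / 0.76909
r_corrected = 0.6241

0.6241


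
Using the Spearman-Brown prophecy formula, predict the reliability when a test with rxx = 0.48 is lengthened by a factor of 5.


r_new = (n * rxx) / (1 + (n-1) * rxx)
r_new = (5 * 0.48) / (1 + 4 * 0.48)
r_new = 2.4 / 2.92
r_new = 0.8219

0.8219


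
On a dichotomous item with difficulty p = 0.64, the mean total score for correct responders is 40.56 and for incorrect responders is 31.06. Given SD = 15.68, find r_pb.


q = 1 - p = 0.36
rpb = ((M1 - M0) / SD) * sqrt(p * q)
rpb = ((40.56 - 31.06) / 15.68) * sqrt(0.64 * 0.36)
rpb = 0.2908

0.2908


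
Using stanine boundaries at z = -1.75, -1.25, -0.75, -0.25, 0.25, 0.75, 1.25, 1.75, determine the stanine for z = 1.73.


Stanine boundaries: [-1.75, -1.25, -0.75, -0.25, 0.25, 0.75, 1.25, 1.75]
z = 1.73
Check each boundary:
  z >= -1.75 -> could be stanine 2
  z >= -1.25 -> could be stanine 3
  z >= -0.75 -> could be stanine 4
  z >= -0.25 -> could be stanine 5
  z >= 0.25 -> could be stanine 6
  z >= 0.75 -> could be stanine 7
  z >= 1.25 -> could be stanine 8
  z < 1.75
Highest qualifying boundary gives stanine = 8

8


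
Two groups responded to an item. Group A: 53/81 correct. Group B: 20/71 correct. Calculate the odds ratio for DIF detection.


Odds_A = 53/28 = 1.8929
Odds_B = 20/51 = 0.3922
OR = Odds_A / Odds_B = 1.8929 / 0.3922
Exactly, OR = (53 * 51) / (28 * 20) = 2703 / 560
OR = 4.8268

4.8268


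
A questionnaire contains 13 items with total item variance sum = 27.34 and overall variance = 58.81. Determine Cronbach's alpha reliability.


alpha = (k/(k-1)) * (1 - sum(si^2)/s_total^2)
= (13/12) * (1 - 27.34/58.81)
alpha = 0.5797

0.5797


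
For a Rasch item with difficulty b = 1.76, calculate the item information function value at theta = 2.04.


P = 1/(1+exp(-(2.04-1.76))) = 0.5695
I = P*(1-P) = 0.5695 * 0.4305
I = 0.2452

0.2452


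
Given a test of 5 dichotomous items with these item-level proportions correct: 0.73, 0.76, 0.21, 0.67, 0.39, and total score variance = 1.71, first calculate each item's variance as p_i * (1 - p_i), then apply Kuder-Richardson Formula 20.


For each item, compute p_i * q_i:
  Item 1: 0.73 * 0.27 = 0.1971
  Item 2: 0.76 * 0.24 = 0.1824
  Item 3: 0.21 * 0.79 = 0.1659
  Item 4: 0.67 * 0.33 = 0.2211
  Item 5: 0.39 * 0.61 = 0.2379
Sum(p_i * q_i) = 0.1971 + 0.1824 + 0.1659 + 0.2211 + 0.2379 = 1.0044
KR-20 = (k/(k-1)) * (1 - Sum(p_i*q_i) / Var_total)
= (5/4) * (1 - 1.0044/1.71)
= 1.25 * 0.4126
KR-20 = 0.5158

0.5158


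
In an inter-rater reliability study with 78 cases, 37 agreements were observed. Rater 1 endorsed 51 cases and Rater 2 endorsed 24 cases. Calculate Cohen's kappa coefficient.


P_o = 37/78 = 0.474359
P_e = (51*24 + 27*54) / 6084 = 0.440828
kappa = (P_o - P_e) / (1 - P_e)
kappa = (0.474359 - 0.440828) / (1 - 0.440828)
kappa = 0.06

0.06


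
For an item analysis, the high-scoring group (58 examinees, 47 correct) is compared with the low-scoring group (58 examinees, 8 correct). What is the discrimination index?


p_upper = 47/58 = 0.8103
p_lower = 8/58 = 0.1379
D = 0.8103 - 0.1379 = 0.6724

0.6724


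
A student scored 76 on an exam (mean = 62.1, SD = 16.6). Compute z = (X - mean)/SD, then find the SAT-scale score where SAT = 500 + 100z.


z = (X - mean) / SD = (76 - 62.1) / 16.6
z = 13.9 / 16.6
z = 0.8373
SAT-scale = SAT = 500 + 100z
Carry z at full precision (z = 13.9 / 16.6) into the conversion:
SAT-scale = 500 + 100 * (13.9 / 16.6) = 500 + 1390 / 16.6
SAT-scale = 500 + 83.7349
SAT-scale = 583.7349

583.7349


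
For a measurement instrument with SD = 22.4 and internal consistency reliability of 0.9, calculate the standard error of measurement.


SEM = SD * sqrt(1 - rxx)
SEM = 22.4 * sqrt(1 - 0.9)
SEM = 22.4 * sqrt(0.1) = 22.4 * 0.316228
SEM = 7.0835

7.0835


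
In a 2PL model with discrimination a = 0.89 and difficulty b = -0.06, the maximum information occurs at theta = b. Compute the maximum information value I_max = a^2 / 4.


For 2PL, max info at theta = b = -0.06
I_max = a^2 / 4 = 0.89^2 / 4
= 0.7921 / 4
I_max = 0.198

0.198


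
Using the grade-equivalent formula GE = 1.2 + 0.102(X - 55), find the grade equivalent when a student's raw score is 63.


raw - median = 63 - 55 = 8
slope * diff = 0.102 * 8 = 0.816
GE = 1.2 + 0.816
GE = 2.016

2.016


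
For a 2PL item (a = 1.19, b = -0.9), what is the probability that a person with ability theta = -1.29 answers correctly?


a*(theta - b) = 1.19 * (-1.29 - -0.9) = -0.4641
exp(--0.4641) = 1.5906
P = 1 / (1 + 1.5906)
P = 0.386

0.386


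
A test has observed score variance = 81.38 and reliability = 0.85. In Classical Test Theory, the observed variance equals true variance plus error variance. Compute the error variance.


var_true = rxx * var_obs = 0.85 * 81.38 = 69.173
var_error = var_obs - var_true
var_error = 81.38 - 69.173
var_error = 12.207

12.207


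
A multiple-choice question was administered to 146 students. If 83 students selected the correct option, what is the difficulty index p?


Item difficulty p = number correct / total examinees
p = 83 / 146
p = 0.5685

0.5685


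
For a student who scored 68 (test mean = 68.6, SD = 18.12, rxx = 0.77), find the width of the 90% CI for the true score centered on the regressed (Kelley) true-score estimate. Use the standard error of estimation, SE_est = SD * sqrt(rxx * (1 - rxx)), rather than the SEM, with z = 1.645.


True score estimate = 0.77*68 + 0.23*68.6 = 68.138
SE_est = SD * sqrt(rxx * (1 - rxx)) = 18.12 * sqrt(0.77 * 0.23) = 18.12 * sqrt(0.1771) = 7.625485
CI = T_est +/- z * SE_est, so width = 2 * z * SE_est = 2 * 1.645 * 7.625485
Width = 25.0878

25.0878


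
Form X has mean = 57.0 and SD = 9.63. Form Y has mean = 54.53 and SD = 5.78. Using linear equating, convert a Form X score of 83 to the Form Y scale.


slope = SD_Y / SD_X = 5.78 / 9.63 ~ 0.6002
intercept = mean_Y - slope * mean_X = 54.53 - (5.78 / 9.63) * 57.0 ~ 20.3182
Y = slope * X + intercept. To avoid rounding drift from the rounded slope/intercept, evaluate the equivalent form Y = mean_Y + SD_Y * (X - mean_X) / SD_X at full precision:
Y = 54.53 + 5.78 * (83 - 57.0) / 9.63
Y = 54.53 + 5.78 * 26.0 / 9.63
Y = 54.53 + 150.28 / 9.63
Y = 54.53 + 15.6054
Y = 70.1354

70.1354


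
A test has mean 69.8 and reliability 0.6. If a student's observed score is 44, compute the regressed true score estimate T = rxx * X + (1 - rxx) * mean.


T_est = rxx * X + (1 - rxx) * mean
T_est = 0.6 * 44 + 0.4 * 69.8
T_est = 26.4 + 27.92
T_est = 54.32

54.32


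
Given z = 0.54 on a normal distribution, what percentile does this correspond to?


CDF(z) = 0.5 * (1 + erf(z/sqrt(2)))
erf(0.3818) = 0.4108
CDF = 0.7054
Percentile rank = 0.7054 * 100 = 70.54

70.54


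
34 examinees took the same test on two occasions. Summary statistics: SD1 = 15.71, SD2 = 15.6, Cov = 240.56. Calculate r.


r = cov(X,Y) / (SD_X * SD_Y)
r = 240.56 / (15.71 * 15.6)
r = 240.56 / 245.076
r = 0.9816

0.9816


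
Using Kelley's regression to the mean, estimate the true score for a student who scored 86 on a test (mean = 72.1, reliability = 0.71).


T_est = rxx * X + (1 - rxx) * mean
T_est = 0.71 * 86 + 0.29 * 72.1
T_est = 61.06 + 20.909
T_est = 81.969

81.969


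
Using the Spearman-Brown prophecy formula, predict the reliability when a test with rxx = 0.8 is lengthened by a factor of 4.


r_new = (n * rxx) / (1 + (n-1) * rxx)
r_new = (4 * 0.8) / (1 + 3 * 0.8)
r_new = 3.2 / 3.4
r_new = 0.9412

0.9412


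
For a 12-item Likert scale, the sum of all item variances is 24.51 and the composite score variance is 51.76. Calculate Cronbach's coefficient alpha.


alpha = (k/(k-1)) * (1 - sum(si^2)/s_total^2)
= (12/11) * (1 - 24.51/51.76)
alpha = 0.5743

0.5743


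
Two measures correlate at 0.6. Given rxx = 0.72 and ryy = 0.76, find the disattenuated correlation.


r_corrected = rxy / sqrt(rxx * ryy)
= 0.6 / sqrt(0.72 * 0.76)
= 0.6 / sqrt(0.5472)
= 0.6 / 0.73973
r_corrected = 0.8111

0.8111


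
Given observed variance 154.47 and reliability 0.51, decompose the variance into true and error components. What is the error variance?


var_true = rxx * var_obs = 0.51 * 154.47 = 78.7797
var_error = var_obs - var_true
var_error = 154.47 - 78.7797
var_error = 75.6903

75.6903


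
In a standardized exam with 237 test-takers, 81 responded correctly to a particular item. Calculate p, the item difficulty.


Item difficulty p = number correct / total examinees
p = 81 / 237
p = 0.3418

0.3418


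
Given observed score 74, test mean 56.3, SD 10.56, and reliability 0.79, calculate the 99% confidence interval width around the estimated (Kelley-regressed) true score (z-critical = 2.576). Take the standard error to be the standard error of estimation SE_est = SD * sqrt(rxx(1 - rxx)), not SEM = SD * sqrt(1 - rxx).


True score estimate = 0.79*74 + 0.21*56.3 = 70.283
SE_est = SD * sqrt(rxx * (1 - rxx)) = 10.56 * sqrt(0.79 * 0.21) = 10.56 * sqrt(0.1659) = 4.301175
CI = T_est +/- z * SE_est, so width = 2 * z * SE_est = 2 * 2.576 * 4.301175
Width = 22.1597

22.1597


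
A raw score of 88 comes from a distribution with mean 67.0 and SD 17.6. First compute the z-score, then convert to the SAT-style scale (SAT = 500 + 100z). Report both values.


z = (X - mean) / SD = (88 - 67.0) / 17.6
z = 21.0 / 17.6
z = 1.1932
SAT-scale = SAT = 500 + 100z
Carry z at full precision (z = 21.0 / 17.6) into the conversion:
SAT-scale = 500 + 100 * (21.0 / 17.6) = 500 + 2100 / 17.6
SAT-scale = 500 + 119.3182
SAT-scale = 619.3182

619.3182


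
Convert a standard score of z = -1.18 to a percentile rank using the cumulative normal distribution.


CDF(z) = 0.5 * (1 + erf(z/sqrt(2)))
erf(-0.8344) = -0.762
CDF = 0.119
Percentile rank = 0.119 * 100 = 11.9

11.9


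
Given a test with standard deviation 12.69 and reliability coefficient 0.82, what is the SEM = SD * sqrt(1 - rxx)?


SEM = SD * sqrt(1 - rxx)
SEM = 12.69 * sqrt(1 - 0.82)
SEM = 12.69 * sqrt(0.18) = 12.69 * 0.424264
SEM = 5.3839

5.3839


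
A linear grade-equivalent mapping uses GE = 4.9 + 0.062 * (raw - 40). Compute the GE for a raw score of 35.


raw - median = 35 - 40 = -5
slope * diff = 0.062 * -5 = -0.31
GE = 4.9 + -0.31
GE = 4.59

4.59


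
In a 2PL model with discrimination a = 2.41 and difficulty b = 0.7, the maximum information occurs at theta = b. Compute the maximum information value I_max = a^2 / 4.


For 2PL, max info at theta = b = 0.7
I_max = a^2 / 4 = 2.41^2 / 4
= 5.8081 / 4
I_max = 1.452

1.452


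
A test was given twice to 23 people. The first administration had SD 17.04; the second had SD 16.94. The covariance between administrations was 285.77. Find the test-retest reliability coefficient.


r = cov(X,Y) / (SD_X * SD_Y)
r = 285.77 / (17.04 * 16.94)
r = 285.77 / 288.6576
r = 0.99

0.99


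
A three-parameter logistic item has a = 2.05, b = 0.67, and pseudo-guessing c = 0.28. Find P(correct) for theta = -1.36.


logit = 2.05*(-1.36 - 0.67) = -4.1615
P* = 1/(1 + exp(--4.1615)) = 0.0153
P = 0.28 + (1 - 0.28) * 0.0153
P = 0.291

0.291


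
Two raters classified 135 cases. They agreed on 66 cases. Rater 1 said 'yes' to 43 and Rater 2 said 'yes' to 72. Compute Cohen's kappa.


P_o = 66/135 = 0.488889
P_e = (43*72 + 92*63) / 18225 = 0.487901
kappa = (P_o - P_e) / (1 - P_e)
kappa = (0.488889 - 0.487901) / (1 - 0.487901)
kappa = 0.0019

0.0019


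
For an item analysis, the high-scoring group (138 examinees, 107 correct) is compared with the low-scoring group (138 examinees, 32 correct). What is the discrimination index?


p_upper = 107/138 = 0.7754
p_lower = 32/138 = 0.2319
D = 0.7754 - 0.2319 = 0.5435

0.5435


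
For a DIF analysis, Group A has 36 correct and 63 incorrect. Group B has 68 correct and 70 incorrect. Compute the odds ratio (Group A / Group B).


Odds_A = 36/63 = 0.5714
Odds_B = 68/70 = 0.9714
OR = Odds_A / Odds_B = 0.5714 / 0.9714
Exactly, OR = (36 * 70) / (63 * 68) = 2520 / 4284
OR = 0.5882

0.5882


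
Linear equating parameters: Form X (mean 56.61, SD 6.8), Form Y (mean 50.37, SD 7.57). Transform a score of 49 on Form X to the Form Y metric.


slope = SD_Y / SD_X = 7.57 / 6.8 ~ 1.1132
intercept = mean_Y - slope * mean_X = 50.37 - (7.57 / 6.8) * 56.61 ~ -12.6503
Y = slope * X + intercept. To avoid rounding drift from the rounded slope/intercept, evaluate the equivalent form Y = mean_Y + SD_Y * (X - mean_X) / SD_X at full precision:
Y = 50.37 + 7.57 * (49 - 56.61) / 6.8
Y = 50.37 - 7.57 * 7.61 / 6.8
Y = 50.37 - 57.6077 / 6.8
Y = 50.37 - 8.4717
Y = 41.8983

41.8983


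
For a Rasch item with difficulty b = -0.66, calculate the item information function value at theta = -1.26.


P = 1/(1+exp(-(-1.26--0.66))) = 0.3543
I = P*(1-P) = 0.3543 * 0.6457
I = 0.2288

0.2288


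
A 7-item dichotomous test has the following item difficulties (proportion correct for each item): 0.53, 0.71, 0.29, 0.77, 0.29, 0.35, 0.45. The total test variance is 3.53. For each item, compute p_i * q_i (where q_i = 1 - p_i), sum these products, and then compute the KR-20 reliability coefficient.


For each item, compute p_i * q_i:
  Item 1: 0.53 * 0.47 = 0.2491
  Item 2: 0.71 * 0.29 = 0.2059
  Item 3: 0.29 * 0.71 = 0.2059
  Item 4: 0.77 * 0.23 = 0.1771
  Item 5: 0.29 * 0.71 = 0.2059
  Item 6: 0.35 * 0.65 = 0.2275
  Item 7: 0.45 * 0.55 = 0.2475
Sum(p_i * q_i) = 0.2491 + 0.2059 + 0.2059 + 0.1771 + 0.2059 + 0.2275 + 0.2475 = 1.5189
KR-20 = (k/(k-1)) * (1 - Sum(p_i*q_i) / Var_total)
= (7/6) * (1 - 1.5189/3.53)
= 1.1667 * 0.5697
KR-20 = 0.6647

0.6647


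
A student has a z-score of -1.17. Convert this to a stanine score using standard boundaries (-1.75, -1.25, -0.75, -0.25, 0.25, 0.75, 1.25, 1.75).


Stanine boundaries: [-1.75, -1.25, -0.75, -0.25, 0.25, 0.75, 1.25, 1.75]
z = -1.17
Check each boundary:
  z >= -1.75 -> could be stanine 2
  z >= -1.25 -> could be stanine 3
  z < -0.75
  z < -0.25
  z < 0.25
  z < 0.75
  z < 1.25
  z < 1.75
Highest qualifying boundary gives stanine = 3

3


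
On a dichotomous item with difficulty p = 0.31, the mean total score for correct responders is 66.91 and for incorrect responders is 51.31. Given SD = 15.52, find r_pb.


q = 1 - p = 0.69
rpb = ((M1 - M0) / SD) * sqrt(p * q)
rpb = ((66.91 - 51.31) / 15.52) * sqrt(0.31 * 0.69)
rpb = 0.4649

0.4649


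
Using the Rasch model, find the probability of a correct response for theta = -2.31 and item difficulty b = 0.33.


theta - b = -2.31 - 0.33 = -2.64
exp(-(theta - b)) = exp(2.64) = 14.0132
P = 1 / (1 + 14.0132)
P = 0.0666

0.0666


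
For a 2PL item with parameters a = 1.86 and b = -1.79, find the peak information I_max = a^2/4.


For 2PL, max info at theta = b = -1.79
I_max = a^2 / 4 = 1.86^2 / 4
= 3.4596 / 4
I_max = 0.8649

0.8649


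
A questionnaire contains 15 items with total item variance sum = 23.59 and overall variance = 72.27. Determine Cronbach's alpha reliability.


alpha = (k/(k-1)) * (1 - sum(si^2)/s_total^2)
= (15/14) * (1 - 23.59/72.27)
alpha = 0.7217

0.7217


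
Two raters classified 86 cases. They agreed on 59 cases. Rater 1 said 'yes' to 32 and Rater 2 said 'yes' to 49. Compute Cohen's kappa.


P_o = 59/86 = 0.686047
P_e = (32*49 + 54*37) / 7396 = 0.482153
kappa = (P_o - P_e) / (1 - P_e)
kappa = (0.686047 - 0.482153) / (1 - 0.482153)
kappa = 0.3937

0.3937


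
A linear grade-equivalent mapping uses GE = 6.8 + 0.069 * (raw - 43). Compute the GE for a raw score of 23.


raw - median = 23 - 43 = -20
slope * diff = 0.069 * -20 = -1.38
GE = 6.8 + -1.38
GE = 5.42

5.42


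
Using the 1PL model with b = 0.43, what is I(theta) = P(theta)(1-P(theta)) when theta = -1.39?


P = 1/(1+exp(-(-1.39-0.43))) = 0.1394
I = P*(1-P) = 0.1394 * 0.8606
I = 0.12

0.12


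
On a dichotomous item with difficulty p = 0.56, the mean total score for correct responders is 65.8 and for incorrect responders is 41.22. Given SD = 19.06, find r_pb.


q = 1 - p = 0.44
rpb = ((M1 - M0) / SD) * sqrt(p * q)
rpb = ((65.8 - 41.22) / 19.06) * sqrt(0.56 * 0.44)
rpb = 0.6401

0.6401


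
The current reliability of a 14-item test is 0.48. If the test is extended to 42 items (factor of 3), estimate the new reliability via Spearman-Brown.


r_new = (n * rxx) / (1 + (n-1) * rxx)
r_new = (3 * 0.48) / (1 + 2 * 0.48)
r_new = 1.44 / 1.96
r_new = 0.7347

0.7347


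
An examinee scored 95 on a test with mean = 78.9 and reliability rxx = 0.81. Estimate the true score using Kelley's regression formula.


T_est = rxx * X + (1 - rxx) * mean
T_est = 0.81 * 95 + 0.19 * 78.9
T_est = 76.95 + 14.991
T_est = 91.941

91.941


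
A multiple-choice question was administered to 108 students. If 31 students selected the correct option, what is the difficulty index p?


Item difficulty p = number correct / total examinees
p = 31 / 108
p = 0.287

0.287


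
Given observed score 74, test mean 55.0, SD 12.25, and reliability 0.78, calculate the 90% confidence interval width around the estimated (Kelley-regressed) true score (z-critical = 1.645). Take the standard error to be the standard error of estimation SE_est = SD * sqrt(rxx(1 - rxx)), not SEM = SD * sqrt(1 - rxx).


True score estimate = 0.78*74 + 0.22*55.0 = 69.82
SE_est = SD * sqrt(rxx * (1 - rxx)) = 12.25 * sqrt(0.78 * 0.22) = 12.25 * sqrt(0.1716) = 5.074517
CI = T_est +/- z * SE_est, so width = 2 * z * SE_est = 2 * 1.645 * 5.074517
Width = 16.6952

16.6952


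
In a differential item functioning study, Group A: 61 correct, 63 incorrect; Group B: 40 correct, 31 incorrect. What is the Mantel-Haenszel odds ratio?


Odds_A = 61/63 = 0.9683
Odds_B = 40/31 = 1.2903
OR = Odds_A / Odds_B = 0.9683 / 1.2903
Exactly, OR = (61 * 31) / (63 * 40) = 1891 / 2520
OR = 0.7504

0.7504


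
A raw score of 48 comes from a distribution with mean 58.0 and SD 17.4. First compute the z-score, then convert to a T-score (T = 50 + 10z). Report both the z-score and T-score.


z = (X - mean) / SD = (48 - 58.0) / 17.4
z = -10.0 / 17.4
z = -0.5747
T-score = T = 50 + 10z
Carry z at full precision (z = -10.0 / 17.4) into the conversion:
T-score = 50 + 10 * (-10.0 / 17.4) = 50 + -100 / 17.4
T-score = 50 + -5.7471
T-score = 44.2529

44.2529


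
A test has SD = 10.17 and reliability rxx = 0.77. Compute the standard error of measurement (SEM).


SEM = SD * sqrt(1 - rxx)
SEM = 10.17 * sqrt(1 - 0.77)
SEM = 10.17 * sqrt(0.23) = 10.17 * 0.479583
SEM = 4.8774

4.8774


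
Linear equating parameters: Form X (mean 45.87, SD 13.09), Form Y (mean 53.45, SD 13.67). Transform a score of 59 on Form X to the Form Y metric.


slope = SD_Y / SD_X = 13.67 / 13.09 ~ 1.0443
intercept = mean_Y - slope * mean_X = 53.45 - (13.67 / 13.09) * 45.87 ~ 5.5476
Y = slope * X + intercept. To avoid rounding drift from the rounded slope/intercept, evaluate the equivalent form Y = mean_Y + SD_Y * (X - mean_X) / SD_X at full precision:
Y = 53.45 + 13.67 * (59 - 45.87) / 13.09
Y = 53.45 + 13.67 * 13.13 / 13.09
Y = 53.45 + 179.4871 / 13.09
Y = 53.45 + 13.7118
Y = 67.1618

67.1618


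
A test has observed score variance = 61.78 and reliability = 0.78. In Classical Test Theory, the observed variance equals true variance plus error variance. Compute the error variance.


var_true = rxx * var_obs = 0.78 * 61.78 = 48.1884
var_error = var_obs - var_true
var_error = 61.78 - 48.1884
var_error = 13.5916

13.5916


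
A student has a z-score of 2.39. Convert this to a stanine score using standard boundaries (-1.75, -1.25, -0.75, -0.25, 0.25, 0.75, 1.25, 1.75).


Stanine boundaries: [-1.75, -1.25, -0.75, -0.25, 0.25, 0.75, 1.25, 1.75]
z = 2.39
Check each boundary:
  z >= -1.75 -> could be stanine 2
  z >= -1.25 -> could be stanine 3
  z >= -0.75 -> could be stanine 4
  z >= -0.25 -> could be stanine 5
  z >= 0.25 -> could be stanine 6
  z >= 0.75 -> could be stanine 7
  z >= 1.25 -> could be stanine 8
  z >= 1.75 -> could be stanine 9
Highest qualifying boundary gives stanine = 9

9


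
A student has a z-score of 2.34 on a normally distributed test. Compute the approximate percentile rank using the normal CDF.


CDF(z) = 0.5 * (1 + erf(z/sqrt(2)))
erf(1.6546) = 0.9807
CDF = 0.9904
Percentile rank = 0.9904 * 100 = 99.04

99.04


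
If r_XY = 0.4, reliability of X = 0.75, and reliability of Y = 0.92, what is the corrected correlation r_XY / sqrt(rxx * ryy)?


r_corrected = rxy / sqrt(rxx * ryy)
= 0.4 / sqrt(0.75 * 0.92)
= 0.4 / sqrt(0.69)
= 0.4 / 0.830662
r_corrected = 0.4815

0.4815


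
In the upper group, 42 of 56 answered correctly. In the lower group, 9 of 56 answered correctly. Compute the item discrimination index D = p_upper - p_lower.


p_upper = 42/56 = 0.75
p_lower = 9/56 = 0.1607
D = 0.75 - 0.1607 = 0.5893

0.5893


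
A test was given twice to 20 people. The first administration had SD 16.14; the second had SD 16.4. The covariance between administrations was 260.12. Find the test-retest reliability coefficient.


r = cov(X,Y) / (SD_X * SD_Y)
r = 260.12 / (16.14 * 16.4)
r = 260.12 / 264.696
r = 0.9827

0.9827


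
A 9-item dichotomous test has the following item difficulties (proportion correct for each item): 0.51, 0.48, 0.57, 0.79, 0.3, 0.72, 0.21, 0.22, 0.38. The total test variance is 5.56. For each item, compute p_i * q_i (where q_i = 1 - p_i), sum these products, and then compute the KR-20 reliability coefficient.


For each item, compute p_i * q_i:
  Item 1: 0.51 * 0.49 = 0.2499
  Item 2: 0.48 * 0.52 = 0.2496
  Item 3: 0.57 * 0.43 = 0.2451
  Item 4: 0.79 * 0.21 = 0.1659
  Item 5: 0.3 * 0.7 = 0.21
  Item 6: 0.72 * 0.28 = 0.2016
  Item 7: 0.21 * 0.79 = 0.1659
  Item 8: 0.22 * 0.78 = 0.1716
  Item 9: 0.38 * 0.62 = 0.2356
Sum(p_i * q_i) = 0.2499 + 0.2496 + 0.2451 + 0.1659 + 0.21 + 0.2016 + 0.1659 + 0.1716 + 0.2356 = 1.8952
KR-20 = (k/(k-1)) * (1 - Sum(p_i*q_i) / Var_total)
= (9/8) * (1 - 1.8952/5.56)
= 1.125 * 0.6591
KR-20 = 0.7415

0.7415


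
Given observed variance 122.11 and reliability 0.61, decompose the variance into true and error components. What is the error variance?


var_true = rxx * var_obs = 0.61 * 122.11 = 74.4871
var_error = var_obs - var_true
var_error = 122.11 - 74.4871
var_error = 47.6229

47.6229


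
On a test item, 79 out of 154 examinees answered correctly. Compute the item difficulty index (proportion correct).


Item difficulty p = number correct / total examinees
p = 79 / 154
p = 0.513

0.513


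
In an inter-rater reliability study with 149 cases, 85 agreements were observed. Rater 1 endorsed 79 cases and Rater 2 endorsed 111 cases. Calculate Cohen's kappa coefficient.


P_o = 85/149 = 0.57047
P_e = (79*111 + 70*38) / 22201 = 0.514797
kappa = (P_o - P_e) / (1 - P_e)
kappa = (0.57047 - 0.514797) / (1 - 0.514797)
kappa = 0.1147

0.1147


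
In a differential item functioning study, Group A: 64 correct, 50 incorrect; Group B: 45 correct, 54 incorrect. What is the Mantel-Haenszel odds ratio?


Odds_A = 64/50 = 1.28
Odds_B = 45/54 = 0.8333
OR = Odds_A / Odds_B = 1.28 / 0.8333
Exactly, OR = (64 * 54) / (50 * 45) = 3456 / 2250
OR = 1.536

1.536


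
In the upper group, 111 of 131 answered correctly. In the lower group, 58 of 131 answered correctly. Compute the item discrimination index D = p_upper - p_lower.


p_upper = 111/131 = 0.8473
p_lower = 58/131 = 0.4427
D = 0.8473 - 0.4427 = 0.4046

0.4046


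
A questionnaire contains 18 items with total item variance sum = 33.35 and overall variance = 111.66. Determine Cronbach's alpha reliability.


alpha = (k/(k-1)) * (1 - sum(si^2)/s_total^2)
= (18/17) * (1 - 33.35/111.66)
alpha = 0.7426

0.7426


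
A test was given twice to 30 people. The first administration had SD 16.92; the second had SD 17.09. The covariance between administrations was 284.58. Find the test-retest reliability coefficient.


r = cov(X,Y) / (SD_X * SD_Y)
r = 284.58 / (16.92 * 17.09)
r = 284.58 / 289.1628
r = 0.9842

0.9842


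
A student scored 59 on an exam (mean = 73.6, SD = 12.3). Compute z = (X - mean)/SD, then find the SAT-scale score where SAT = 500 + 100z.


z = (X - mean) / SD = (59 - 73.6) / 12.3
z = -14.6 / 12.3
z = -1.187
SAT-scale = SAT = 500 + 100z
Carry z at full precision (z = -14.6 / 12.3) into the conversion:
SAT-scale = 500 + 100 * (-14.6 / 12.3) = 500 + -1460 / 12.3
SAT-scale = 500 + -118.6992
SAT-scale = 381.3008

381.3008


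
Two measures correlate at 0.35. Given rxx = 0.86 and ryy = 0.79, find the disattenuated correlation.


r_corrected = rxy / sqrt(rxx * ryy)
= 0.35 / sqrt(0.86 * 0.79)
= 0.35 / sqrt(0.6794)
= 0.35 / 0.824257
r_corrected = 0.4246

0.4246


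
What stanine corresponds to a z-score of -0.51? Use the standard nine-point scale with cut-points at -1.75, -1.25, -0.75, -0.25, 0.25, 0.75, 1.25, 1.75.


Stanine boundaries: [-1.75, -1.25, -0.75, -0.25, 0.25, 0.75, 1.25, 1.75]
z = -0.51
Check each boundary:
  z >= -1.75 -> could be stanine 2
  z >= -1.25 -> could be stanine 3
  z >= -0.75 -> could be stanine 4
  z < -0.25
  z < 0.25
  z < 0.75
  z < 1.25
  z < 1.75
Highest qualifying boundary gives stanine = 4

4


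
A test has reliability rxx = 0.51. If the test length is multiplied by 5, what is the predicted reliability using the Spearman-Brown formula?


r_new = (n * rxx) / (1 + (n-1) * rxx)
r_new = (5 * 0.51) / (1 + 4 * 0.51)
r_new = 2.55 / 3.04
r_new = 0.8388

0.8388


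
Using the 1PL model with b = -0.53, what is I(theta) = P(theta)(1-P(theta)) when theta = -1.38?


P = 1/(1+exp(-(-1.38--0.53))) = 0.2994
I = P*(1-P) = 0.2994 * 0.7006
I = 0.2098

0.2098


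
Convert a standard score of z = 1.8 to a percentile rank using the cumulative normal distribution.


CDF(z) = 0.5 * (1 + erf(z/sqrt(2)))
erf(1.2728) = 0.9281
CDF = 0.9641
Percentile rank = 0.9641 * 100 = 96.41

96.41


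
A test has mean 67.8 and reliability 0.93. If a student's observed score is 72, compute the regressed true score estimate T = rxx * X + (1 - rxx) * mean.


T_est = rxx * X + (1 - rxx) * mean
T_est = 0.93 * 72 + 0.07 * 67.8
T_est = 66.96 + 4.746
T_est = 71.706

71.706


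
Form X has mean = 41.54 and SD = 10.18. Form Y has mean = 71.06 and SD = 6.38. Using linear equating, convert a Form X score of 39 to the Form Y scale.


slope = SD_Y / SD_X = 6.38 / 10.18 ~ 0.6267
intercept = mean_Y - slope * mean_X = 71.06 - (6.38 / 10.18) * 41.54 ~ 45.0261
Y = slope * X + intercept. To avoid rounding drift from the rounded slope/intercept, evaluate the equivalent form Y = mean_Y + SD_Y * (X - mean_X) / SD_X at full precision:
Y = 71.06 + 6.38 * (39 - 41.54) / 10.18
Y = 71.06 - 6.38 * 2.54 / 10.18
Y = 71.06 - 16.2052 / 10.18
Y = 71.06 - 1.5919
Y = 69.4681

69.4681
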